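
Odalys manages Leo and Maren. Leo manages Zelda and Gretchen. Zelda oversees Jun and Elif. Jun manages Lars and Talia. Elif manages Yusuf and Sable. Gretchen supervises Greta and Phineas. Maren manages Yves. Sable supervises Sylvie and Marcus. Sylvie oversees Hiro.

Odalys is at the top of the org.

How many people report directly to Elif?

2

Elif directly manages Yusuf, Sable. That is 2 direct reports.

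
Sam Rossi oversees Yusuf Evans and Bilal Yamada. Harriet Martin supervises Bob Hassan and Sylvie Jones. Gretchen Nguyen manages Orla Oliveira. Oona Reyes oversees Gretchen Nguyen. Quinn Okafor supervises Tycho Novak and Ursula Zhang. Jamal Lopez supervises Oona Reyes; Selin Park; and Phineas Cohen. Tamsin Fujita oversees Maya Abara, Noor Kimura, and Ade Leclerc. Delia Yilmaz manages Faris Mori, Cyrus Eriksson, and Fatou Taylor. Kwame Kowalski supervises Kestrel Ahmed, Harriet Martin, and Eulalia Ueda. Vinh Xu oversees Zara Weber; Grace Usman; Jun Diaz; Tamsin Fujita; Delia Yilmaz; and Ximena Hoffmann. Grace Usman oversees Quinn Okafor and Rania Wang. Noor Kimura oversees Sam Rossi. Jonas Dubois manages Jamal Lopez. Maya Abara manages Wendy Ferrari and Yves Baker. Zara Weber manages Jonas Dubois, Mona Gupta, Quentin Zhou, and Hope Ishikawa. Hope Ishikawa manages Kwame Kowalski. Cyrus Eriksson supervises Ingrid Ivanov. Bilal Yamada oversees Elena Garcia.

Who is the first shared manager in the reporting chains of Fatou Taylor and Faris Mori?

Delia Yilmaz

Fatou Taylor's chain of managers is Delia Yilmaz, Vinh Xu. Faris Mori's chain of managers is Delia Yilmaz, Vinh Xu. The first manager that appears in both chains is Delia Yilmaz.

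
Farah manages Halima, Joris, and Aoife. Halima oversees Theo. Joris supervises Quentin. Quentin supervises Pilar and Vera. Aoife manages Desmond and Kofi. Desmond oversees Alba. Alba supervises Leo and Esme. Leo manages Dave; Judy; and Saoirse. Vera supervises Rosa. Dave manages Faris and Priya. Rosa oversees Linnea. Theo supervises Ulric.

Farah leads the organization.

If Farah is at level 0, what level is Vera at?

Chain from Vera up to Farah: Vera → Quentin → Joris → Farah. That is 3 steps up, so Vera is 3 levels below Farah.

3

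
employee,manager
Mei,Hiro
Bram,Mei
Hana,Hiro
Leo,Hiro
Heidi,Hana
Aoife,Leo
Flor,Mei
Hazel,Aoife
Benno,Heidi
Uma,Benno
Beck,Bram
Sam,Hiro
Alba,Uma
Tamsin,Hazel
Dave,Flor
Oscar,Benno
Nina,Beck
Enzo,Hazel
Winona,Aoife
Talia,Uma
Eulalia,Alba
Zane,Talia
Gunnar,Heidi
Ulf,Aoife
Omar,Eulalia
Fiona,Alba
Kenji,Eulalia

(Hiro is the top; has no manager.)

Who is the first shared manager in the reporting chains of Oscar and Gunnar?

Heidi

Oscar's chain of managers is Benno, Heidi, Hana, Hiro. Gunnar's chain of managers is Heidi, Hana, Hiro. The first manager that appears in both chains is Heidi.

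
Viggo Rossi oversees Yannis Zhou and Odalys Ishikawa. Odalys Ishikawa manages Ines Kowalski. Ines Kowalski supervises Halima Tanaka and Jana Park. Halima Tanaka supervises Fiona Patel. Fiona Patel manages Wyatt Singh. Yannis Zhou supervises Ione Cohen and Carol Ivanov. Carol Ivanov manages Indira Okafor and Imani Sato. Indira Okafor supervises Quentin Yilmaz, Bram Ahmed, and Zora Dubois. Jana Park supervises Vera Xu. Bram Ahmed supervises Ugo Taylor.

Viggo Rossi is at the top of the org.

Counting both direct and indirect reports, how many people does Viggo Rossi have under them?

16

Viggo Rossi directly manages Odalys Ishikawa, Yannis Zhou. Under Odalys Ishikawa: Ines Kowalski, Jana Park, Vera Xu, Halima Tanaka, Fiona Patel, Wyatt Singh (6). Under Yannis Zhou: Ione Cohen, Carol Ivanov, Imani Sato, Indira Okafor, Zora Dubois, Bram Ahmed, Ugo Taylor, Quentin Yilmaz (8). So Viggo Rossi's organization is 2 direct reports plus everyone under them: 7 + 9 = 16.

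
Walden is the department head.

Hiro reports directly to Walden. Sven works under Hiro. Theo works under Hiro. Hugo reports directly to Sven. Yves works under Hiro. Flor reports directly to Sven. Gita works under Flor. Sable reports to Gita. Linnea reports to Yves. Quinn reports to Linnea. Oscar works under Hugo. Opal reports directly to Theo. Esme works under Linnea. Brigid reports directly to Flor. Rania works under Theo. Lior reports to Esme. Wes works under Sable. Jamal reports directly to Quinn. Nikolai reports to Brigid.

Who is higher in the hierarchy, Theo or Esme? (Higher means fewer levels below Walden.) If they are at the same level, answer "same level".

Theo

Theo is 2 levels below Walden; Esme is 4. Theo is higher.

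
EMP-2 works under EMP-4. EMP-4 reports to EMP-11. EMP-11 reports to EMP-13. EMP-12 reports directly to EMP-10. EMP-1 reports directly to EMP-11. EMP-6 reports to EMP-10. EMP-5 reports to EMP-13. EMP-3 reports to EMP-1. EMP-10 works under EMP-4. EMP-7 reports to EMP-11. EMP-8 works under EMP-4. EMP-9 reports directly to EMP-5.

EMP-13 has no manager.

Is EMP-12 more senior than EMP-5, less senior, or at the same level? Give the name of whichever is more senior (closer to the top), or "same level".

EMP-12 is 4 levels below EMP-13; EMP-5 is 1. EMP-5 is higher.

EMP-5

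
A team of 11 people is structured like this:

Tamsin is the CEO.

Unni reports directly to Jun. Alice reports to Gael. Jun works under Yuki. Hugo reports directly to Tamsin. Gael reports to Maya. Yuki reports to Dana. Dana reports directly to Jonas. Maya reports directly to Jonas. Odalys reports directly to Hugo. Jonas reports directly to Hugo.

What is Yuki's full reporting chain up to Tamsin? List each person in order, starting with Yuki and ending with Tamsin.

Yuki -> Dana -> Jonas -> Hugo -> Tamsin

Yuki reports to Dana. Dana reports to Jonas. Jonas reports to Hugo. Hugo reports to Tamsin. Tamsin is at the top.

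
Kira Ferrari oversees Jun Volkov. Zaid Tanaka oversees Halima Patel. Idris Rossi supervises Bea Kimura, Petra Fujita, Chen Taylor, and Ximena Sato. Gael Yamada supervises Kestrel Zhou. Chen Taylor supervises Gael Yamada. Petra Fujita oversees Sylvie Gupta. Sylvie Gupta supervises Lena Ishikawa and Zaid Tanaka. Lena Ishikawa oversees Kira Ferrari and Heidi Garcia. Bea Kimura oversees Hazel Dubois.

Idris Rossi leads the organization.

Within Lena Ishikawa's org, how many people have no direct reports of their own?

2

The people in Lena Ishikawa's organization with no one reporting to them are Heidi Garcia, Jun Volkov. That is 2.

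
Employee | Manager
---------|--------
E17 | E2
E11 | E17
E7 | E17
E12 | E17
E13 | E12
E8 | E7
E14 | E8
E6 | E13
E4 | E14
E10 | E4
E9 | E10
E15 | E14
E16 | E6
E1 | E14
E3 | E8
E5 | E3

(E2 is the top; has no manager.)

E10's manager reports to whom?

E14

E10 reports to E4, and E4 reports to E14. So E10's skip-level manager is E14.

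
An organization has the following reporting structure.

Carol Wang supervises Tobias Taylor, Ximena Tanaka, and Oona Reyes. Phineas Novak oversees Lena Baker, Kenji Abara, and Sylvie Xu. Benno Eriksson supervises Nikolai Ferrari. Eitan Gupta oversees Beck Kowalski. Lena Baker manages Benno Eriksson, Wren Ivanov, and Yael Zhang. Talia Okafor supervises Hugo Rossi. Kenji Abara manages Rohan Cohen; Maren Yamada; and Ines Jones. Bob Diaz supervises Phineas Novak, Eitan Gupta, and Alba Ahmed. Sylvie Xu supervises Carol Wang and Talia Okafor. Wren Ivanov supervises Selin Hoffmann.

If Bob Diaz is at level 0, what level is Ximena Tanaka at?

4

Chain from Ximena Tanaka up to Bob Diaz: Ximena Tanaka → Carol Wang → Sylvie Xu → Phineas Novak → Bob Diaz. That is 4 steps up, so Ximena Tanaka is 4 levels below Bob Diaz.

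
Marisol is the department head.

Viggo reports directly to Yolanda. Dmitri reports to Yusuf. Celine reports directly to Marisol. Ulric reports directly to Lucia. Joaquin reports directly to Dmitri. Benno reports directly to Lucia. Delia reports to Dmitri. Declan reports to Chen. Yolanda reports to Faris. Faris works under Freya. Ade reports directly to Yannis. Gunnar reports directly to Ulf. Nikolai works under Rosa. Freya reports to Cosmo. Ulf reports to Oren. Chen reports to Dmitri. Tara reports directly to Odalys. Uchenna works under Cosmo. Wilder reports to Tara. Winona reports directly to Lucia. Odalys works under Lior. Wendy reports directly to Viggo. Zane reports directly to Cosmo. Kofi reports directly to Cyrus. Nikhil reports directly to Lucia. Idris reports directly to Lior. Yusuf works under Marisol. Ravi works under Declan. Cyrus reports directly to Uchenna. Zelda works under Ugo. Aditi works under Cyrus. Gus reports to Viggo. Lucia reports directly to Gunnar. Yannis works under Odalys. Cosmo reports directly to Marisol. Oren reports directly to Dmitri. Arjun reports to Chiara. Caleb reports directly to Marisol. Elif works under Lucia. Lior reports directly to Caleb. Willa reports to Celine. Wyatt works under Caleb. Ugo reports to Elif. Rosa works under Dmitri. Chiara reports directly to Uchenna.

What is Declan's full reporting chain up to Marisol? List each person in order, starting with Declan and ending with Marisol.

Declan reports to Chen. Chen reports to Dmitri. Dmitri reports to Yusuf. Yusuf reports to Marisol. Marisol is at the top.

Declan -> Chen -> Dmitri -> Yusuf -> Marisol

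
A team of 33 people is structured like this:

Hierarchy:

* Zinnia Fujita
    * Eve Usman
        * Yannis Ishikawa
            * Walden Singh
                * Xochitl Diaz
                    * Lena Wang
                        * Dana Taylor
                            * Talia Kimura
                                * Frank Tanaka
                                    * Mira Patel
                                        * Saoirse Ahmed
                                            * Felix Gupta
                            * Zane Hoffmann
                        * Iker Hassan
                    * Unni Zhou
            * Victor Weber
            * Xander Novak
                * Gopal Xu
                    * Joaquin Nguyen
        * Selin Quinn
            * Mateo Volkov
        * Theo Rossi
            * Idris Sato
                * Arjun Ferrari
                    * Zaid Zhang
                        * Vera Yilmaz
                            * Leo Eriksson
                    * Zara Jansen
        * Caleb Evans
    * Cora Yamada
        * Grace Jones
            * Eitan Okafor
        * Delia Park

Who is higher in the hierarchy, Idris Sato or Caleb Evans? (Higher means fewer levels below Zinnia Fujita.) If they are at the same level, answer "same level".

Caleb Evans

Idris Sato is 3 levels below Zinnia Fujita; Caleb Evans is 2. Caleb Evans is higher.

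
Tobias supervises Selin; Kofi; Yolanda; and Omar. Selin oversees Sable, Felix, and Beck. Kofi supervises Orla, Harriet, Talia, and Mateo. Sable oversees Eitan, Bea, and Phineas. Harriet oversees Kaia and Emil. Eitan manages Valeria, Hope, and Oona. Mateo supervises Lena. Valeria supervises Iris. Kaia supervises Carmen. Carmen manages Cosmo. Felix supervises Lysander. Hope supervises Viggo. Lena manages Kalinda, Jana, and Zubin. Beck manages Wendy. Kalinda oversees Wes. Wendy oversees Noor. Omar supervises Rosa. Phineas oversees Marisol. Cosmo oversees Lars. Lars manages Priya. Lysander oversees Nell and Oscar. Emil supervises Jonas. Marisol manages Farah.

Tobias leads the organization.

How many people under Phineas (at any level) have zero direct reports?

1

The only person in Phineas's organization with no one reporting to them is Farah. That is 1.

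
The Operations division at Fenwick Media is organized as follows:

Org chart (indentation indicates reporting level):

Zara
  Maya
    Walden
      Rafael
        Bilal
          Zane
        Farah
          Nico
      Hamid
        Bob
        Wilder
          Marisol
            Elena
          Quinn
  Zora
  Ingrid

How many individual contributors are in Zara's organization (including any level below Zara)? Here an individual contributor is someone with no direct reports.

7

The people in Zara's organization with no one reporting to them are Ingrid, Zora, Quinn, Elena, Bob, Nico, Zane. That is 7.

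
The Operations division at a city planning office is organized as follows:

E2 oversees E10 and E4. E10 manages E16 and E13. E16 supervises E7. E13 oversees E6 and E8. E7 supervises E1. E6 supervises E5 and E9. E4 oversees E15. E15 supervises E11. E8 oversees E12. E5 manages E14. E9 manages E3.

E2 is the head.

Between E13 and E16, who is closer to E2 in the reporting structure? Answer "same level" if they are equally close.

same level

Both E13 and E16 are 2 levels below E2.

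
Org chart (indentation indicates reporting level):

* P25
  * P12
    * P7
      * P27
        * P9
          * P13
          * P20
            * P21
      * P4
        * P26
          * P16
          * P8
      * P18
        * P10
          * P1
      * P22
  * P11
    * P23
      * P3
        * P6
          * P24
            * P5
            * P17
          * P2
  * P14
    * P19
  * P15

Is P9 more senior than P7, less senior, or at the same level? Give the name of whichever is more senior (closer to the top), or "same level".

P7

P9 is 4 levels below P25; P7 is 2. P7 is higher.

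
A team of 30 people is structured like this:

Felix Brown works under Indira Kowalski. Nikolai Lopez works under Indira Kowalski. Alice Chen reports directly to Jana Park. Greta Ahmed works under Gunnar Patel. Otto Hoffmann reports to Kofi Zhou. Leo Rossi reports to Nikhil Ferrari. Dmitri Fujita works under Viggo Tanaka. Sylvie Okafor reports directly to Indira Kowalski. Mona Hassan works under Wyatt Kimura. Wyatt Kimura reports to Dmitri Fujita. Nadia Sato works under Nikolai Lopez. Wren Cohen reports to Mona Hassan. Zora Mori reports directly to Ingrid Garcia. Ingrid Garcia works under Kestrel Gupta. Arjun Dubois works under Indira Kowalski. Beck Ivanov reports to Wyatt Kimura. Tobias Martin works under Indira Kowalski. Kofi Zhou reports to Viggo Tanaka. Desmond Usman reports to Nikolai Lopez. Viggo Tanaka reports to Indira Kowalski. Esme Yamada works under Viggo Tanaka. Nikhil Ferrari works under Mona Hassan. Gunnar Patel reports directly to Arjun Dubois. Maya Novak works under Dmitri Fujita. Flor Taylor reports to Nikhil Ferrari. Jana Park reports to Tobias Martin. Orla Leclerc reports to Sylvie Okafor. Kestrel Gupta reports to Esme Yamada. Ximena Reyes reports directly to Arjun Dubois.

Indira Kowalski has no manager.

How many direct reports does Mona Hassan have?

2

Mona Hassan directly manages Nikhil Ferrari, Wren Cohen. That is 2 direct reports.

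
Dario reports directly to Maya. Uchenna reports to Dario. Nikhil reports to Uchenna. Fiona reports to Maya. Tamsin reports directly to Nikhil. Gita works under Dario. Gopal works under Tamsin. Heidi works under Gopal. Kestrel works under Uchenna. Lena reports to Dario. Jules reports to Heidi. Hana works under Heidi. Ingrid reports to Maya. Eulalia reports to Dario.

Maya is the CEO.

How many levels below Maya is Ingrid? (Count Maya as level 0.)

1

Chain from Ingrid up to Maya: Ingrid → Maya. That is 1 step up, so Ingrid is 1 level below Maya.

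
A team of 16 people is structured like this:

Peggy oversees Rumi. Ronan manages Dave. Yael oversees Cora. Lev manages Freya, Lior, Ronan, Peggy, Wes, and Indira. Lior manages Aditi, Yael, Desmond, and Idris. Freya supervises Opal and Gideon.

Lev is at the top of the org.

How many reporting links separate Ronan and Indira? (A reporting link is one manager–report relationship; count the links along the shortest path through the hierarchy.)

2

Ronan is 1 level below Lev, and Indira is 1 level below Lev (their lowest common manager). The shortest path runs up from Ronan to Lev and back down to Indira: 1 + 1 = 2 links.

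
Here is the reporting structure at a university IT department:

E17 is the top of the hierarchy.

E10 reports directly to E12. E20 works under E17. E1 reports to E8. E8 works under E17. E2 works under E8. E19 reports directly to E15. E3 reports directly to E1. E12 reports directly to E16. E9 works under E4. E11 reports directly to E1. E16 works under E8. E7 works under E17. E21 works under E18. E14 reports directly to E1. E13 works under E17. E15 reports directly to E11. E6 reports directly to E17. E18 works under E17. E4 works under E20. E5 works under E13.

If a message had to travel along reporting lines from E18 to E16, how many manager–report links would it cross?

E18 is 1 level below E17, and E16 is 2 levels below E17 (their lowest common manager). The shortest path runs up from E18 to E17 and back down to E16: 1 + 2 = 3 links.

3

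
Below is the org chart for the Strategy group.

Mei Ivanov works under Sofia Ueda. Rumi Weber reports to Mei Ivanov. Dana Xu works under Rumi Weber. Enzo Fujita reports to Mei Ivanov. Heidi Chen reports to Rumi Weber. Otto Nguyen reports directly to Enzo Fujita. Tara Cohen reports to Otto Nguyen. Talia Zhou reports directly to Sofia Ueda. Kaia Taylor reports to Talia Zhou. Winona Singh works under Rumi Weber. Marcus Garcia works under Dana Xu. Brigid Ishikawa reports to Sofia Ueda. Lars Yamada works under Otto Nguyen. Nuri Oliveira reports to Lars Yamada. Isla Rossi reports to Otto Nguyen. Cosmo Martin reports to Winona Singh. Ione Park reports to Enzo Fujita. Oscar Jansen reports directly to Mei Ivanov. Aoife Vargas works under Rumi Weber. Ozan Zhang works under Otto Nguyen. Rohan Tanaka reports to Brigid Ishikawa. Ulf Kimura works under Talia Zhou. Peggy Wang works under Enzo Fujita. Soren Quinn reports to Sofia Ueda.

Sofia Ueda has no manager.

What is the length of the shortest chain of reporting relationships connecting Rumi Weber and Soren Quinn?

Rumi Weber is 2 levels below Sofia Ueda, and Soren Quinn is 1 level below Sofia Ueda (their lowest common manager). The shortest path runs up from Rumi Weber to Sofia Ueda and back down to Soren Quinn: 2 + 1 = 3 links.

3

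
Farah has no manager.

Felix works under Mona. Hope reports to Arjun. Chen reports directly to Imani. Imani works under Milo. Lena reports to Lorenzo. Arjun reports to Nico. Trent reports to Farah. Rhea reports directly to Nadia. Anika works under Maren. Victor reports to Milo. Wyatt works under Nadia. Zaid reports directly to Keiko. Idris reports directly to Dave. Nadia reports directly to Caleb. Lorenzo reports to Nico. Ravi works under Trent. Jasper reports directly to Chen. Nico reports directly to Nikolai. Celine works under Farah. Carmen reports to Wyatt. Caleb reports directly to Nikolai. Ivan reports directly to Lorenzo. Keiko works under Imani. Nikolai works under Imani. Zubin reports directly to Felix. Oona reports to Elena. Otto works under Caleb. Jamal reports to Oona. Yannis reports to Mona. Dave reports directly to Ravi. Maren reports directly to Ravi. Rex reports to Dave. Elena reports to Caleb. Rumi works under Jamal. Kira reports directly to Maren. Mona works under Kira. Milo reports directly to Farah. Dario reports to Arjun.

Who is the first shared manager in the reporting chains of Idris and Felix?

Idris's chain of managers is Dave, Ravi, Trent, Farah. Felix's chain of managers is Mona, Kira, Maren, Ravi, Trent, Farah. The first manager that appears in both chains is Ravi.

Ravi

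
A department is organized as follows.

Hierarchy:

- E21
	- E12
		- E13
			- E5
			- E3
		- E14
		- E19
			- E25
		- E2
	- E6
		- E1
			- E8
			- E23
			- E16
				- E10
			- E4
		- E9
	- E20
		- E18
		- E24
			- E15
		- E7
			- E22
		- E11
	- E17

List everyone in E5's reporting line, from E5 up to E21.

E5 -> E13 -> E12 -> E21

E5 reports to E13. E13 reports to E12. E12 reports to E21. E21 is at the top.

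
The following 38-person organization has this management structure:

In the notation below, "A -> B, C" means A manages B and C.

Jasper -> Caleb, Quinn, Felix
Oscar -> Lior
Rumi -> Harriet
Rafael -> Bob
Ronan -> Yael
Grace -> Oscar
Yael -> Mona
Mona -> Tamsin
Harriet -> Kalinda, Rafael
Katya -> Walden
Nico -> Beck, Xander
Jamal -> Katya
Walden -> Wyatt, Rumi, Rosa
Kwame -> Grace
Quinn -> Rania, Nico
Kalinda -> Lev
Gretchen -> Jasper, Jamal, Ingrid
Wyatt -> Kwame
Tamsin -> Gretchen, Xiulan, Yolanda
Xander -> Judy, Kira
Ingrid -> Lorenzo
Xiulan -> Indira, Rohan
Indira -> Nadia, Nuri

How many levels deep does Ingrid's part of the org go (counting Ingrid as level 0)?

The longest chain under Ingrid runs Ingrid → Lorenzo, which is 1 level below Ingrid.

1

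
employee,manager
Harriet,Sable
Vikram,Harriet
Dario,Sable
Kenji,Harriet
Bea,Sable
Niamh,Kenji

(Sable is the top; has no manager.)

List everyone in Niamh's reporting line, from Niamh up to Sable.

Niamh -> Kenji -> Harriet -> Sable

Niamh reports to Kenji. Kenji reports to Harriet. Harriet reports to Sable. Sable is at the top.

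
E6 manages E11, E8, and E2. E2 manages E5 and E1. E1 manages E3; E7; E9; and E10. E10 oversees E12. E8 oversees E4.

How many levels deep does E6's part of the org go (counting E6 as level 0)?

The longest chain under E6 runs E6 → E2 → E1 → E10 → E12, which is 4 levels below E6.

4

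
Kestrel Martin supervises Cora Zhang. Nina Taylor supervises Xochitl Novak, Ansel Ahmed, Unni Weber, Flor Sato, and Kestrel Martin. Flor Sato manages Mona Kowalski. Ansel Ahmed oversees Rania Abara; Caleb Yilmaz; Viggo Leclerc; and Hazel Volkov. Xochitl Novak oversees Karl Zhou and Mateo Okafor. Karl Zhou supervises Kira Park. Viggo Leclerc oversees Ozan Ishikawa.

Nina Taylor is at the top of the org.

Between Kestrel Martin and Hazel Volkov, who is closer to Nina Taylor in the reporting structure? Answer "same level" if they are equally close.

Kestrel Martin

Kestrel Martin is 1 level below Nina Taylor; Hazel Volkov is 2. Kestrel Martin is higher.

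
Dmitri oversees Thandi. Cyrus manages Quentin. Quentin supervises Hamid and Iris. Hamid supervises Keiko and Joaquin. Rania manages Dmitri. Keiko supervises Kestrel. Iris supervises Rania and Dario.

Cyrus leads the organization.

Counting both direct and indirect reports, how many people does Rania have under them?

Rania directly manages Dmitri. Under Dmitri: Thandi (1). That's 2 in total.

2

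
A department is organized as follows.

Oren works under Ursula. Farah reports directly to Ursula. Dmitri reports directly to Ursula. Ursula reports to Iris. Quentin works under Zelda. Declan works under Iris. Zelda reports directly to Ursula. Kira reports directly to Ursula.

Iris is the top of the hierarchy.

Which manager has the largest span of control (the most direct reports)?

Ursula

Direct-report counts: Iris has 2; Ursula has 5; Zelda has 1. The largest is 5, held by Ursula.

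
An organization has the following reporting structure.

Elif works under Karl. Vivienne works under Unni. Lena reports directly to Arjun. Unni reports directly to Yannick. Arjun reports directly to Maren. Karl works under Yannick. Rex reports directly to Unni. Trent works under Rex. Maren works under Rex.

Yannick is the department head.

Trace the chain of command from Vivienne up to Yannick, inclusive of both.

Vivienne reports to Unni. Unni reports to Yannick. Yannick is at the top.

Vivienne -> Unni -> Yannick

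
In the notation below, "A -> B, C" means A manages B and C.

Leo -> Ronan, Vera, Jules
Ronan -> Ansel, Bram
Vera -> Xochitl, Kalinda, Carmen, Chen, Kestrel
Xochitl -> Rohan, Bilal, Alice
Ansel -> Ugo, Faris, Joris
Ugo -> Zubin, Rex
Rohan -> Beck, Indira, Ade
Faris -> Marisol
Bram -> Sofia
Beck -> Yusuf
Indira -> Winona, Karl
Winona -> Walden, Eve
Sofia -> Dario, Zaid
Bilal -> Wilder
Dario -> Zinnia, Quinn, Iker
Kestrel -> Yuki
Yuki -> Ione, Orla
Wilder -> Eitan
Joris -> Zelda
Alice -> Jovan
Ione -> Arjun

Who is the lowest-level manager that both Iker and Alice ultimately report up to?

Leo

Iker's chain of managers is Dario, Sofia, Bram, Ronan, Leo. Alice's chain of managers is Xochitl, Vera, Leo. The first manager that appears in both chains is Leo.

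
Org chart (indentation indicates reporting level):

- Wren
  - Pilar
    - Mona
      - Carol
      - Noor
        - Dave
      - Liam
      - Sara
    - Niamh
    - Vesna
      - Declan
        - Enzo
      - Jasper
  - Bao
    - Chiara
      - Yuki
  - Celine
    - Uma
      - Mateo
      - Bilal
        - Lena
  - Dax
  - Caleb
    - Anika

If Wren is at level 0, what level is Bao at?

1

Chain from Bao up to Wren: Bao → Wren. That is 1 step up, so Bao is 1 level below Wren.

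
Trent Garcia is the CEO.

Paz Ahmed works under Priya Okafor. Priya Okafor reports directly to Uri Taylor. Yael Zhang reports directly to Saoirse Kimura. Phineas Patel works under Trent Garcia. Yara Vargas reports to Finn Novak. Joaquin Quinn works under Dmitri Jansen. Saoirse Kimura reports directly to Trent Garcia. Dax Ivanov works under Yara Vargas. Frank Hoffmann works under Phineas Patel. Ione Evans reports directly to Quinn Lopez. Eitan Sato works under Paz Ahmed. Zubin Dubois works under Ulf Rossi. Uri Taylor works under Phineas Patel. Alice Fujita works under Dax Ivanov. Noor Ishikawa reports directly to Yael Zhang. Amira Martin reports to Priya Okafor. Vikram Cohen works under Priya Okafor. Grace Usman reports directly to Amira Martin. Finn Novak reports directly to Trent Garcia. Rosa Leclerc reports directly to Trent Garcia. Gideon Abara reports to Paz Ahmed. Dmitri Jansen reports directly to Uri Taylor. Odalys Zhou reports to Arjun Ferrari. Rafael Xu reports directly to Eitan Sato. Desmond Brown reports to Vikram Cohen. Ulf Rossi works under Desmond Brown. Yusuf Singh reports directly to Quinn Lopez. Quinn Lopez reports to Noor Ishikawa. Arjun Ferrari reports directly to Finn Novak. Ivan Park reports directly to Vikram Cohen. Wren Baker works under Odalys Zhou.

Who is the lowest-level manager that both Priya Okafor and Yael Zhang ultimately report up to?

Trent Garcia

Priya Okafor's chain of managers is Uri Taylor, Phineas Patel, Trent Garcia. Yael Zhang's chain of managers is Saoirse Kimura, Trent Garcia. The first manager that appears in both chains is Trent Garcia.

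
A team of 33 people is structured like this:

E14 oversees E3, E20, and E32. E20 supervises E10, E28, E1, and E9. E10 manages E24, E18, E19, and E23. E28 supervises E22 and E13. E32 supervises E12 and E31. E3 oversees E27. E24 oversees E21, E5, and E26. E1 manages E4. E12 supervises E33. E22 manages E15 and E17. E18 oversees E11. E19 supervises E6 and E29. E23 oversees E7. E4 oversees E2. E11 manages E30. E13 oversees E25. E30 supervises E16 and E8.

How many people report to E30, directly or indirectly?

E30 directly manages E16, E8. E16 has no reports. E8 has no reports. So E30's organization is 2 direct reports plus everyone under them: 1 + 1 = 2.

2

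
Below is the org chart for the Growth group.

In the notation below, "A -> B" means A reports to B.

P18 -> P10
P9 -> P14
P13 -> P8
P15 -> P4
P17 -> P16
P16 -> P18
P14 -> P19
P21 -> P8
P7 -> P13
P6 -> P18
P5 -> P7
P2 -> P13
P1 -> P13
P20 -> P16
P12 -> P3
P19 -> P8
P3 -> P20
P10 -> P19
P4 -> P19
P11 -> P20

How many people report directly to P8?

P8 directly manages P19, P13, P21. That is 3 direct reports.

3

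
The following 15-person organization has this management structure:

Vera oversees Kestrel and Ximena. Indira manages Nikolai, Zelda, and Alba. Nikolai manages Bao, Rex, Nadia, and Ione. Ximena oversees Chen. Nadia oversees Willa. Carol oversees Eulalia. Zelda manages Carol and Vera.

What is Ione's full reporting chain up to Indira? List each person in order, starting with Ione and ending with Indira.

Ione -> Nikolai -> Indira

Ione reports to Nikolai. Nikolai reports to Indira. Indira is at the top.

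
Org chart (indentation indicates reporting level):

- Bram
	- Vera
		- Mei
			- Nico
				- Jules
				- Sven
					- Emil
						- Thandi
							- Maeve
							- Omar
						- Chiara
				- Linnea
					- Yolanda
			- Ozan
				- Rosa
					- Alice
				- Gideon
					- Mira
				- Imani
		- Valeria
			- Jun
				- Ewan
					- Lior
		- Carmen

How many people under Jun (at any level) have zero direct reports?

1

The only person in Jun's organization with no one reporting to them is Lior. That is 1.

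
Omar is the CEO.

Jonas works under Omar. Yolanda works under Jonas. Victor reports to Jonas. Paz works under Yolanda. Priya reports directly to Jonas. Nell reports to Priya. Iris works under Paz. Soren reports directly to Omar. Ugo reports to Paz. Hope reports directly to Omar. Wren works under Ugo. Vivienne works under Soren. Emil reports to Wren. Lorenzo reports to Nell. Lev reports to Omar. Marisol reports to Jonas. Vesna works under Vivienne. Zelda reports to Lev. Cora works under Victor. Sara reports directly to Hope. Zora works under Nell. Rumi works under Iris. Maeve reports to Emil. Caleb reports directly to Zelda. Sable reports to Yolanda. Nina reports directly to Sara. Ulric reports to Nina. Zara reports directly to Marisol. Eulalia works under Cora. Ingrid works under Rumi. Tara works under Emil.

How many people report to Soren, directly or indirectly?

Soren directly manages Vivienne. Under Vivienne: Vesna (1). That's 2 in total.

2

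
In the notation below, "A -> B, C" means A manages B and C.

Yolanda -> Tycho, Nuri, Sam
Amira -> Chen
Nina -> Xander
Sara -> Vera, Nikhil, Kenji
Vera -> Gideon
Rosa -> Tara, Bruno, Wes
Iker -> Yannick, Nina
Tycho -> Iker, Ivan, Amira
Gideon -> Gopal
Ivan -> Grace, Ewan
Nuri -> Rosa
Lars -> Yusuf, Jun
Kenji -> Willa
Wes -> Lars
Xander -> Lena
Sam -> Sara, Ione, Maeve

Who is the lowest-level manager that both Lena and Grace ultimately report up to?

Lena's chain of managers is Xander, Nina, Iker, Tycho, Yolanda. Grace's chain of managers is Ivan, Tycho, Yolanda. The first manager that appears in both chains is Tycho.

Tycho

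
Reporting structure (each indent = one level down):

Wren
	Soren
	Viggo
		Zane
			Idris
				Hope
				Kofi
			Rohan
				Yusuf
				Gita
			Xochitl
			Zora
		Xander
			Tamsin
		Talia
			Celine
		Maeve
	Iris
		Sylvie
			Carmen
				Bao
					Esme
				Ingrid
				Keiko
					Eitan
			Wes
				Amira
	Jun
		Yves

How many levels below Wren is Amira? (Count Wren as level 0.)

4

Chain from Amira up to Wren: Amira → Wes → Sylvie → Iris → Wren. That is 4 steps up, so Amira is 4 levels below Wren.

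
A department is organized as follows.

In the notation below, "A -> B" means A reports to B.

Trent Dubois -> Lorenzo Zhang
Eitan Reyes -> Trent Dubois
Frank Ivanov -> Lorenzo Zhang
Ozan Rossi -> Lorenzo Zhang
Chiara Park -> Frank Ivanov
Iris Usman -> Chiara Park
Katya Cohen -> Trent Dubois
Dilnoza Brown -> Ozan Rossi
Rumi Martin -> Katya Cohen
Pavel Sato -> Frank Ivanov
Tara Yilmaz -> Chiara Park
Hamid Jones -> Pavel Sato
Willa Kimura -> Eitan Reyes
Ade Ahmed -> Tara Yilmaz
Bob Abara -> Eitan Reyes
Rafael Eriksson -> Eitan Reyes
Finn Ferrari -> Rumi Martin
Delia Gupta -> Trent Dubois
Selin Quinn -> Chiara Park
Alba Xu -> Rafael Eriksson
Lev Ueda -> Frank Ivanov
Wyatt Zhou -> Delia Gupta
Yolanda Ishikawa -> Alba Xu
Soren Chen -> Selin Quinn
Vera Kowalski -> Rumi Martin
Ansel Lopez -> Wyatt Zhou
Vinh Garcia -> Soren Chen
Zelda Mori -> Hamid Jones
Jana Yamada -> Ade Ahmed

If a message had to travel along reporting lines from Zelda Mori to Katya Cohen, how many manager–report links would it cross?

6

Zelda Mori is 4 levels below Lorenzo Zhang, and Katya Cohen is 2 levels below Lorenzo Zhang (their lowest common manager). The shortest path runs up from Zelda Mori to Lorenzo Zhang and back down to Katya Cohen: 4 + 2 = 6 links.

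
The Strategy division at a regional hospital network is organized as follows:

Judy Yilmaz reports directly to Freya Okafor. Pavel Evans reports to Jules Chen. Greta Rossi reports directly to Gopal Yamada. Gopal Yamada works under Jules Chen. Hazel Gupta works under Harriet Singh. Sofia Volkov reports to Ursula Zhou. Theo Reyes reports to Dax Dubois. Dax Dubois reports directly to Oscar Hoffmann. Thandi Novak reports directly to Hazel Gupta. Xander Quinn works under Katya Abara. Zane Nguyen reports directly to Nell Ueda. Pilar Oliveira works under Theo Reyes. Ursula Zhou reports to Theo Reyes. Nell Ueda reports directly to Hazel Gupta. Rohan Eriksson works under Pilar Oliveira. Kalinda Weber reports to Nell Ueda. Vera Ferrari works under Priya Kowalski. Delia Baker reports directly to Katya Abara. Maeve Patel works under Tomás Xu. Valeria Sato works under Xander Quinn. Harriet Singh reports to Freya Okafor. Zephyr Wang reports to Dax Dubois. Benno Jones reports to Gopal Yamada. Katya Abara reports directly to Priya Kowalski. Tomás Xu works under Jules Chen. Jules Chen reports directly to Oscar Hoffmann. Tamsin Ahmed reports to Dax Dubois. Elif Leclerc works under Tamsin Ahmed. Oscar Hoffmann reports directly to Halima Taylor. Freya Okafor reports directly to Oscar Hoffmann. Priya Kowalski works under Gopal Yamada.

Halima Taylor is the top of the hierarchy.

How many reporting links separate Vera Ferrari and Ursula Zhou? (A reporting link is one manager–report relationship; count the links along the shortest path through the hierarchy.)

7

Vera Ferrari is 4 levels below Oscar Hoffmann, and Ursula Zhou is 3 levels below Oscar Hoffmann (their lowest common manager). The shortest path runs up from Vera Ferrari to Oscar Hoffmann and back down to Ursula Zhou: 4 + 3 = 7 links.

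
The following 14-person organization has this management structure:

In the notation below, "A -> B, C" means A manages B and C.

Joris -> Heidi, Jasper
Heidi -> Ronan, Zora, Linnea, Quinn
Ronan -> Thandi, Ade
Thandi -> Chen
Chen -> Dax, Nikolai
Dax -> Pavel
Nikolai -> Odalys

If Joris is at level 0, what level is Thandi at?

Chain from Thandi up to Joris: Thandi → Ronan → Heidi → Joris. That is 3 steps up, so Thandi is 3 levels below Joris.

3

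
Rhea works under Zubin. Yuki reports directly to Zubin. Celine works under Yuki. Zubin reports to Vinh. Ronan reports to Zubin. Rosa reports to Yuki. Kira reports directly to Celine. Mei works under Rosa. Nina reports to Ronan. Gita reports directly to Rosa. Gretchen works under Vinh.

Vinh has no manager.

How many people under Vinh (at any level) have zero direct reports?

The people in Vinh's organization with no one reporting to them are Gretchen, Rhea, Nina, Mei, Gita, Kira. That is 6.

6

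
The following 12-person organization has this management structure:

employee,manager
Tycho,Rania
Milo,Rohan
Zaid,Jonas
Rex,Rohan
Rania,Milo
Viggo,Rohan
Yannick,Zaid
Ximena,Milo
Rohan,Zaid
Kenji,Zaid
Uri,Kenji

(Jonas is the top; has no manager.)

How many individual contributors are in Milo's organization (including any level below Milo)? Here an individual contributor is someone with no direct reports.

The people in Milo's organization with no one reporting to them are Ximena, Tycho. That is 2.

2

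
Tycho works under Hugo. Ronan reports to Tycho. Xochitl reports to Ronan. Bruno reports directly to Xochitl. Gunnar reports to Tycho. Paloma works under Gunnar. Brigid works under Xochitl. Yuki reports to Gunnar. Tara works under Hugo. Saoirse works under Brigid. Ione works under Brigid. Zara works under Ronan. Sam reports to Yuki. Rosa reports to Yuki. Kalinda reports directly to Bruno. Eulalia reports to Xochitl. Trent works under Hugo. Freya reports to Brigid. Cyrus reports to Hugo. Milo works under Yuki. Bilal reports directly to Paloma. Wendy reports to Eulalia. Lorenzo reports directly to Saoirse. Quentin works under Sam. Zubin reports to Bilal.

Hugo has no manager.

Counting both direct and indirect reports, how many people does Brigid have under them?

4

Brigid directly manages Saoirse, Ione, Freya. Under Saoirse: Lorenzo (1). Ione has no reports. Freya has no reports. So Brigid's organization is 3 direct reports plus everyone under them: 2 + 1 + 1 = 4.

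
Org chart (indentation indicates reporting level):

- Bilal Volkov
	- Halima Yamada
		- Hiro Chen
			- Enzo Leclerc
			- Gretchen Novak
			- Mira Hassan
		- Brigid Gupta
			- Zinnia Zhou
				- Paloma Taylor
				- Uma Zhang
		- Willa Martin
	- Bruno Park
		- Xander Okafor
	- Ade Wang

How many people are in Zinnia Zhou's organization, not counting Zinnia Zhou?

2

Zinnia Zhou directly manages Paloma Taylor, Uma Zhang. Paloma Taylor has no reports. Uma Zhang has no reports. So Zinnia Zhou's organization is 2 direct reports plus everyone under them: 1 + 1 = 2.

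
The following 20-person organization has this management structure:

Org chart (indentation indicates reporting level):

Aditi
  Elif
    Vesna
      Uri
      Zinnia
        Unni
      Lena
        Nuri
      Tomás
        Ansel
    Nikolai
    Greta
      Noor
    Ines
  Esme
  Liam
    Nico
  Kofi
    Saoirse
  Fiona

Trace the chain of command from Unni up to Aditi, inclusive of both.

Unni -> Zinnia -> Vesna -> Elif -> Aditi

Unni reports to Zinnia. Zinnia reports to Vesna. Vesna reports to Elif. Elif reports to Aditi. Aditi is at the top.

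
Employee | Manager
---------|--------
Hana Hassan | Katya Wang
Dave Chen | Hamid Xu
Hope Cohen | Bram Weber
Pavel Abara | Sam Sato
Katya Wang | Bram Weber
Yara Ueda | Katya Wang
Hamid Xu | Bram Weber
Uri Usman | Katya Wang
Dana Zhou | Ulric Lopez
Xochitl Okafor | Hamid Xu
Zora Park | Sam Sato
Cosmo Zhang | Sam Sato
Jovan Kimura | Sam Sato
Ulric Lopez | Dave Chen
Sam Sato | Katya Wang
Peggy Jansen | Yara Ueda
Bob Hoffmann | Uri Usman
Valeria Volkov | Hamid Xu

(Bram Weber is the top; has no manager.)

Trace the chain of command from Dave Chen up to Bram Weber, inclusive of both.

Dave Chen -> Hamid Xu -> Bram Weber

Dave Chen reports to Hamid Xu. Hamid Xu reports to Bram Weber. Bram Weber is at the top.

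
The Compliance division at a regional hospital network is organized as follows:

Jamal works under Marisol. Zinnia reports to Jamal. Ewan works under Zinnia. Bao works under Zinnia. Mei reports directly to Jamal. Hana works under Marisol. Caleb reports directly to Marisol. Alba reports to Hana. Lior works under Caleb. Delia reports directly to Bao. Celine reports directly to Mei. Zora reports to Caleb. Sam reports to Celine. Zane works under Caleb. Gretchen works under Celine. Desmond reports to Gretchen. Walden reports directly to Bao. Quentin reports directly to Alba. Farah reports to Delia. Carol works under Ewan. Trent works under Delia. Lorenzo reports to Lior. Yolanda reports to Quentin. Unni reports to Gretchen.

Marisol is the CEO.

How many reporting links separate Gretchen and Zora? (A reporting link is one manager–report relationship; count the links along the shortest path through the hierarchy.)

6

Gretchen is 4 levels below Marisol, and Zora is 2 levels below Marisol (their lowest common manager). The shortest path runs up from Gretchen to Marisol and back down to Zora: 4 + 2 = 6 links.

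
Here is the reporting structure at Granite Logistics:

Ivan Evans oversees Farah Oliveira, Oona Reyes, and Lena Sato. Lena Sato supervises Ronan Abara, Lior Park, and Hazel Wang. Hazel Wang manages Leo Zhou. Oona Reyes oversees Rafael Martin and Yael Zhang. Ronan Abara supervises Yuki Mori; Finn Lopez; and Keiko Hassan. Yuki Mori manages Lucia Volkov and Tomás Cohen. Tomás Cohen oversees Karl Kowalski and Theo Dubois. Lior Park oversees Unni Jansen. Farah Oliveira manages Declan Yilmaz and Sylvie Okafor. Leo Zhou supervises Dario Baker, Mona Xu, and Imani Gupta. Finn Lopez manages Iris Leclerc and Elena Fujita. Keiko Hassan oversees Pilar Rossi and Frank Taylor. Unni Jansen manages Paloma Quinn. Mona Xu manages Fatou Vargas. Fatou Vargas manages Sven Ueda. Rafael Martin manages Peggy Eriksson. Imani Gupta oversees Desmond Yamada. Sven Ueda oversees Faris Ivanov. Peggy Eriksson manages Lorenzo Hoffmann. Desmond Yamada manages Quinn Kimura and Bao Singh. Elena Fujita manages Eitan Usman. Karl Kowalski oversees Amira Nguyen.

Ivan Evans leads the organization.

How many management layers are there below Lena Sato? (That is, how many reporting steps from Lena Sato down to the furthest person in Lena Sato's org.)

6

The longest chain under Lena Sato runs Lena Sato → Hazel Wang → Leo Zhou → Mona Xu → Fatou Vargas → Sven Ueda → Faris Ivanov, which is 6 levels below Lena Sato.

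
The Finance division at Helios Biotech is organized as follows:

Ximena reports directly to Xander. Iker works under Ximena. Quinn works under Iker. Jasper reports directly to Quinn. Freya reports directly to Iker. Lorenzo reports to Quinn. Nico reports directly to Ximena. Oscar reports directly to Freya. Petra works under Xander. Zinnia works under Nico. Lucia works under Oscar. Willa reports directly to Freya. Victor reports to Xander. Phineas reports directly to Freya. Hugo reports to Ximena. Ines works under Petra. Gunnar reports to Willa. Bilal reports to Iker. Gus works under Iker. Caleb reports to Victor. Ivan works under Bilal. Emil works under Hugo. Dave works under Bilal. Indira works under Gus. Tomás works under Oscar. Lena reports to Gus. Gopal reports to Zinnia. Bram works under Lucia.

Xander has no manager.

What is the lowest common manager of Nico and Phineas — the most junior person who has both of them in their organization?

Ximena

Nico's chain of managers is Ximena, Xander. Phineas's chain of managers is Freya, Iker, Ximena, Xander. The first manager that appears in both chains is Ximena.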